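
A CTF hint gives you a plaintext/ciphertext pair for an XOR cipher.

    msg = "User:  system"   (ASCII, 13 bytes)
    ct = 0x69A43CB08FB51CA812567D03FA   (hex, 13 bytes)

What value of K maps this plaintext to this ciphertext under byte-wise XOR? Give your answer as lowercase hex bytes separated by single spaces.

Since ct = msg ⊕ K, XORing both sides with msg gives K = msg ⊕ ct.
55 xor 69 = 3c
73 xor a4 = d7
65 xor 3c = 59
72 xor b0 = c2
3a xor 8f = b5
20 xor b5 = 95
20 xor 1c = 3c
73 xor a8 = db
79 xor 12 = 6b
73 xor 56 = 25
74 xor 7d = 09
65 xor 03 = 66
6d xor fa = 97

3c d7 59 c2 b5 95 3c db 6b 25 09 66 97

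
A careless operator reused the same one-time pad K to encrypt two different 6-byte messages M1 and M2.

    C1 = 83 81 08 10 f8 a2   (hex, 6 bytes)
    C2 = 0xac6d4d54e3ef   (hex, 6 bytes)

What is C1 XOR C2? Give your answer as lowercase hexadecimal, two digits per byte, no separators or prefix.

C1 ⊕ C2 = (M1 ⊕ K) ⊕ (M2 ⊕ K) = M1 ⊕ M2 — the shared key cancels under XOR.
10000011 xor 10101100 = 00101111
10000001 xor 01101101 = 11101100
00001000 xor 01001101 = 01000101
00010000 xor 01010100 = 01000100
11111000 xor 11100011 = 00011011
10100010 xor 11101111 = 01001101

2fec45441b4d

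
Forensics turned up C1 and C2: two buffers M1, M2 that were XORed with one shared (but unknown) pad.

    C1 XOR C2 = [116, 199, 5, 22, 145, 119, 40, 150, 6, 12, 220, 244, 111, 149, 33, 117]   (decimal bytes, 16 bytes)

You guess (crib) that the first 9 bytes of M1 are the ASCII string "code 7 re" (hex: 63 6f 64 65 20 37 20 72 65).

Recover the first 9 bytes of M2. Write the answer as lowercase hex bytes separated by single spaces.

Since C1 ⊕ C2 = M1 ⊕ M2, XORing with the guessed M1 bytes yields the corresponding M2 bytes: M2 = (C1 ⊕ C2) ⊕ M1.
byte 0: 74 ⊕ 63 = 17
byte 1: c7 ⊕ 6f = a8
byte 2: 05 ⊕ 64 = 61
byte 3: 16 ⊕ 65 = 73
byte 4: 91 ⊕ 20 = b1
byte 5: 77 ⊕ 37 = 40
byte 6: 28 ⊕ 20 = 08
byte 7: 96 ⊕ 72 = e4
byte 8: 06 ⊕ 65 = 63

17 a8 61 73 b1 40 08 e4 63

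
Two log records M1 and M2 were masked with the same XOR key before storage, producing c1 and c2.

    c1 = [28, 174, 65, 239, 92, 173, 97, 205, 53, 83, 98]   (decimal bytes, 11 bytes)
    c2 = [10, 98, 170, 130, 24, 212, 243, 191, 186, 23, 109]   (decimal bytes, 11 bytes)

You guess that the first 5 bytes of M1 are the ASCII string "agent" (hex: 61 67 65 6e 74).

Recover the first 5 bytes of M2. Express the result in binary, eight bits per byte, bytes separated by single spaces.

01110111 10101011 10001110 00000011 00110000

First, c1 ⊕ c2 = (M1 ⊕ K) ⊕ (M2 ⊕ K) = M1 ⊕ M2, so the key drops out. Then M2 = (M1 ⊕ M2) ⊕ M1 over the first 5 bytes.
byte 0: (1c xor 0a) xor 61 = 16 xor 61 = 77
byte 1: (ae xor 62) xor 67 = cc xor 67 = ab
byte 2: (41 xor aa) xor 65 = eb xor 65 = 8e
byte 3: (ef xor 82) xor 6e = 6d xor 6e = 03
byte 4: (5c xor 18) xor 74 = 44 xor 74 = 30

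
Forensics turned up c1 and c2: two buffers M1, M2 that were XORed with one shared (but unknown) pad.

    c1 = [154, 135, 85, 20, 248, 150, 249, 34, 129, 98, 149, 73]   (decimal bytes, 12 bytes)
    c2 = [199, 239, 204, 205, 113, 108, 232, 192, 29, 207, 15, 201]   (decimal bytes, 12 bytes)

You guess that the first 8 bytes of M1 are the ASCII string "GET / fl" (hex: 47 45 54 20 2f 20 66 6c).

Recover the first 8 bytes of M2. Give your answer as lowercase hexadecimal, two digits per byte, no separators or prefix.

1a2dcdf9a6da778e

First, c1 ⊕ c2 = (M1 ⊕ K) ⊕ (M2 ⊕ K) = M1 ⊕ M2, so the key drops out. Then M2 = (M1 ⊕ M2) ⊕ M1 over the first 8 bytes.
byte 0: (9a ^ c7) ^ 47 = 5d ^ 47 = 1a
byte 1: (87 ^ ef) ^ 45 = 68 ^ 45 = 2d
byte 2: (55 ^ cc) ^ 54 = 99 ^ 54 = cd
byte 3: (14 ^ cd) ^ 20 = d9 ^ 20 = f9
byte 4: (f8 ^ 71) ^ 2f = 89 ^ 2f = a6
byte 5: (96 ^ 6c) ^ 20 = fa ^ 20 = da
byte 6: (f9 ^ e8) ^ 66 = 11 ^ 66 = 77
byte 7: (22 ^ c0) ^ 6c = e2 ^ 6c = 8e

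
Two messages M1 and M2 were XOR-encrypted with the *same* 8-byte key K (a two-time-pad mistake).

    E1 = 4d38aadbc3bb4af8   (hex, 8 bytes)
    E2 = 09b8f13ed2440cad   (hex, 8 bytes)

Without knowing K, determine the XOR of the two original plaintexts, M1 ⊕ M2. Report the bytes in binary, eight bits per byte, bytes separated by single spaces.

E1 ⊕ E2 = (M1 ⊕ K) ⊕ (M2 ⊕ K) = M1 ⊕ M2 — the shared key cancels under XOR.
4d ⊕ 09 = 44
38 ⊕ b8 = 80
aa ⊕ f1 = 5b
db ⊕ 3e = e5
c3 ⊕ d2 = 11
bb ⊕ 44 = ff
4a ⊕ 0c = 46
f8 ⊕ ad = 55

01000100 10000000 01011011 11100101 00010001 11111111 01000110 01010101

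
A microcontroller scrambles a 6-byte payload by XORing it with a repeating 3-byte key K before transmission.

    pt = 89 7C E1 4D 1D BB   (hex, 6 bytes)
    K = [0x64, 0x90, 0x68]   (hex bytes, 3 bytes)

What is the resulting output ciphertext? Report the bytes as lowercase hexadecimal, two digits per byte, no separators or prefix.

edec89298dd3

The 3-byte key repeats, so the effective keystream is 64 90 68 64 90 68.
byte 0: 89 XOR 64 = ed
byte 1: 7c XOR 90 = ec
byte 2: e1 XOR 68 = 89
byte 3: 4d XOR 64 = 29
byte 4: 1d XOR 90 = 8d
byte 5: bb XOR 68 = d3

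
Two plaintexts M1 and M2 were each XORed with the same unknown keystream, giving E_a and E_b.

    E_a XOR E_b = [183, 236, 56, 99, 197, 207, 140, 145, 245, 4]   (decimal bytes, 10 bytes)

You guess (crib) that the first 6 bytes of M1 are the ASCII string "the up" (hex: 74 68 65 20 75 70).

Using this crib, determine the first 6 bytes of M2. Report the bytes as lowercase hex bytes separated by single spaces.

c3 84 5d 43 b0 bf

Since E_a ⊕ E_b = M1 ⊕ M2, XORing with the guessed M1 bytes yields the corresponding M2 bytes: M2 = (E_a ⊕ E_b) ⊕ M1.
b7 xor 74 = c3
ec xor 68 = 84
38 xor 65 = 5d
63 xor 20 = 43
c5 xor 75 = b0
cf xor 70 = bf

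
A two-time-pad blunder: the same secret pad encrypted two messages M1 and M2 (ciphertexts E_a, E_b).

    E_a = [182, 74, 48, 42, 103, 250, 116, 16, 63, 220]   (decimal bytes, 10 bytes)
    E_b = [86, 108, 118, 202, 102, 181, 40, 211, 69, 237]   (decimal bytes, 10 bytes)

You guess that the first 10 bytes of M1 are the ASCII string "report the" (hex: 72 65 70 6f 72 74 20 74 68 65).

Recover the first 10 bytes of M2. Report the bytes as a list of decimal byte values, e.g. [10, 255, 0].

First, E_a ⊕ E_b = (M1 ⊕ K) ⊕ (M2 ⊕ K) = M1 ⊕ M2, so the key drops out. Then M2 = (M1 ⊕ M2) ⊕ M1 over the first 10 bytes.
byte 0: (b6 XOR 56) XOR 72 = e0 XOR 72 = 92
byte 1: (4a XOR 6c) XOR 65 = 26 XOR 65 = 43
byte 2: (30 XOR 76) XOR 70 = 46 XOR 70 = 36
byte 3: (2a XOR ca) XOR 6f = e0 XOR 6f = 8f
byte 4: (67 XOR 66) XOR 72 = 01 XOR 72 = 73
byte 5: (fa XOR b5) XOR 74 = 4f XOR 74 = 3b
byte 6: (74 XOR 28) XOR 20 = 5c XOR 20 = 7c
byte 7: (10 XOR d3) XOR 74 = c3 XOR 74 = b7
byte 8: (3f XOR 45) XOR 68 = 7a XOR 68 = 12
byte 9: (dc XOR ed) XOR 65 = 31 XOR 65 = 54

[146, 67, 54, 143, 115, 59, 124, 183, 18, 84]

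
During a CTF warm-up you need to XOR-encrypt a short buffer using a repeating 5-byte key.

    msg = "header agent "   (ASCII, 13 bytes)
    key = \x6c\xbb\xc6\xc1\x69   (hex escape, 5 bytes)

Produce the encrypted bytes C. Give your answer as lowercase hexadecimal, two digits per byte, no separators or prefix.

04dea7a50c1e9ba7a60c02cfe6

The 5-byte key repeats, so the effective keystream is 6c bb c6 c1 69 6c bb c6 c1 69 6c bb c6.
byte 0: 68 ^ 6c = 04
byte 1: 65 ^ bb = de
byte 2: 61 ^ c6 = a7
byte 3: 64 ^ c1 = a5
byte 4: 65 ^ 69 = 0c
byte 5: 72 ^ 6c = 1e
byte 6: 20 ^ bb = 9b
byte 7: 61 ^ c6 = a7
byte 8: 67 ^ c1 = a6
byte 9: 65 ^ 69 = 0c
byte 10: 6e ^ 6c = 02
byte 11: 74 ^ bb = cf
byte 12: 20 ^ c6 = e6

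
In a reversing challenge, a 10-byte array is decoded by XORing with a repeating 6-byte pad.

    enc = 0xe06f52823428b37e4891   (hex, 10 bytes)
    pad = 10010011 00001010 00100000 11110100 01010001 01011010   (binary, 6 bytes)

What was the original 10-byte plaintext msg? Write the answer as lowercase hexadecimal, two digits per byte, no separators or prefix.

The 6-byte key repeats, so the effective keystream is 93 0a 20 f4 51 5a 93 0a 20 f4.
byte 0: e0 xor 93 = 73
byte 1: 6f xor 0a = 65
byte 2: 52 xor 20 = 72
byte 3: 82 xor f4 = 76
byte 4: 34 xor 51 = 65
byte 5: 28 xor 5a = 72
byte 6: b3 xor 93 = 20
byte 7: 7e xor 0a = 74
byte 8: 48 xor 20 = 68
byte 9: 91 xor f4 = 65

73657276657220746865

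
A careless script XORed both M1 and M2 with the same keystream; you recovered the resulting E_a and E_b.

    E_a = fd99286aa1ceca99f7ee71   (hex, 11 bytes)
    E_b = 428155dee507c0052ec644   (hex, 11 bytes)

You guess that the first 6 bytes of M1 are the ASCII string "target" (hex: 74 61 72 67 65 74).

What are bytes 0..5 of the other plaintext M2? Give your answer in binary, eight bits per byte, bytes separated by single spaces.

11001011 01111001 00001111 11010011 00100001 10111101

First, E_a ⊕ E_b = (M1 ⊕ K) ⊕ (M2 ⊕ K) = M1 ⊕ M2, so the key drops out. Then M2 = (M1 ⊕ M2) ⊕ M1 over the first 6 bytes.
byte 0: (fd XOR 42) XOR 74 = bf XOR 74 = cb
byte 1: (99 XOR 81) XOR 61 = 18 XOR 61 = 79
byte 2: (28 XOR 55) XOR 72 = 7d XOR 72 = 0f
byte 3: (6a XOR de) XOR 67 = b4 XOR 67 = d3
byte 4: (a1 XOR e5) XOR 65 = 44 XOR 65 = 21
byte 5: (ce XOR 07) XOR 74 = c9 XOR 74 = bd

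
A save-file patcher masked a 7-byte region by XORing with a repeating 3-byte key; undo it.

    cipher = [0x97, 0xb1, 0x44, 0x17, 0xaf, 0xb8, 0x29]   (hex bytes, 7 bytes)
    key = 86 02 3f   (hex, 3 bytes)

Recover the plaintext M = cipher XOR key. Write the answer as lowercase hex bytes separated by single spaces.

The 3-byte key repeats, so the effective keystream is 86 02 3f 86 02 3f 86.
byte 0: 97 xor 86 = 11
byte 1: b1 xor 02 = b3
byte 2: 44 xor 3f = 7b
byte 3: 17 xor 86 = 91
byte 4: af xor 02 = ad
byte 5: b8 xor 3f = 87
byte 6: 29 xor 86 = af

11 b3 7b 91 ad 87 af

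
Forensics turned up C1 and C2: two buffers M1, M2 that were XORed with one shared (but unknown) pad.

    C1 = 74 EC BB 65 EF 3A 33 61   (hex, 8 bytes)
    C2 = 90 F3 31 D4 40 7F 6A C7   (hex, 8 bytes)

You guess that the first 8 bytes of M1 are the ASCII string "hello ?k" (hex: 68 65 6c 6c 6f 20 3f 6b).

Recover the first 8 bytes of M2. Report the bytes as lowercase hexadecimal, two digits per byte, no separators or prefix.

First, C1 ⊕ C2 = (M1 ⊕ K) ⊕ (M2 ⊕ K) = M1 ⊕ M2, so the key drops out. Then M2 = (M1 ⊕ M2) ⊕ M1 over the first 8 bytes.
byte 0: (74 XOR 90) XOR 68 = e4 XOR 68 = 8c
byte 1: (ec XOR f3) XOR 65 = 1f XOR 65 = 7a
byte 2: (bb XOR 31) XOR 6c = 8a XOR 6c = e6
byte 3: (65 XOR d4) XOR 6c = b1 XOR 6c = dd
byte 4: (ef XOR 40) XOR 6f = af XOR 6f = c0
byte 5: (3a XOR 7f) XOR 20 = 45 XOR 20 = 65
byte 6: (33 XOR 6a) XOR 3f = 59 XOR 3f = 66
byte 7: (61 XOR c7) XOR 6b = a6 XOR 6b = cd

8c7ae6ddc06566cd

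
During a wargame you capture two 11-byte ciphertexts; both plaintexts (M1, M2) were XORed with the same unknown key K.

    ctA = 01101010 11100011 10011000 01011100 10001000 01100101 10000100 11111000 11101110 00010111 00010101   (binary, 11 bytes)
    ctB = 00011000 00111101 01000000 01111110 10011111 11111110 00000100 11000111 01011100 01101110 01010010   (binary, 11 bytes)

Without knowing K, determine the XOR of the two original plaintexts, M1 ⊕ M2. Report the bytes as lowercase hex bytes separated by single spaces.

72 de d8 22 17 9b 80 3f b2 79 47

ctA ⊕ ctB = (M1 ⊕ K) ⊕ (M2 ⊕ K) = M1 ⊕ M2 — the shared key cancels under XOR.
6a ⊕ 18 = 72
e3 ⊕ 3d = de
98 ⊕ 40 = d8
5c ⊕ 7e = 22
88 ⊕ 9f = 17
65 ⊕ fe = 9b
84 ⊕ 04 = 80
f8 ⊕ c7 = 3f
ee ⊕ 5c = b2
17 ⊕ 6e = 79
15 ⊕ 52 = 47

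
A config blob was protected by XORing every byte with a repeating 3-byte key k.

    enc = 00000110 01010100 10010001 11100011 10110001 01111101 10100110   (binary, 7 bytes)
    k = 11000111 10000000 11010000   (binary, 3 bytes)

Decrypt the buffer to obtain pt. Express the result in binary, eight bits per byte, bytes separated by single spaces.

11000001 11010100 01000001 00100100 00110001 10101101 01100001

The 3-byte key repeats, so the effective keystream is c7 80 d0 c7 80 d0 c7.
byte 0: 06 XOR c7 = c1
byte 1: 54 XOR 80 = d4
byte 2: 91 XOR d0 = 41
byte 3: e3 XOR c7 = 24
byte 4: b1 XOR 80 = 31
byte 5: 7d XOR d0 = ad
byte 6: a6 XOR c7 = 61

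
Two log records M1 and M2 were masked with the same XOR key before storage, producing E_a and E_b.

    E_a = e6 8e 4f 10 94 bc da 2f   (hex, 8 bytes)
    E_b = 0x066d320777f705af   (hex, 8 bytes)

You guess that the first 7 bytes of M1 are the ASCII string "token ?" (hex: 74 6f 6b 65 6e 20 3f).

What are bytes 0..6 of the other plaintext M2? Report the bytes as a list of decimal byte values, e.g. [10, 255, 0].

First, E_a ⊕ E_b = (M1 ⊕ K) ⊕ (M2 ⊕ K) = M1 ⊕ M2, so the key drops out. Then M2 = (M1 ⊕ M2) ⊕ M1 over the first 7 bytes.
byte 0: (e6 xor 06) xor 74 = e0 xor 74 = 94
byte 1: (8e xor 6d) xor 6f = e3 xor 6f = 8c
byte 2: (4f xor 32) xor 6b = 7d xor 6b = 16
byte 3: (10 xor 07) xor 65 = 17 xor 65 = 72
byte 4: (94 xor 77) xor 6e = e3 xor 6e = 8d
byte 5: (bc xor f7) xor 20 = 4b xor 20 = 6b
byte 6: (da xor 05) xor 3f = df xor 3f = e0

[148, 140, 22, 114, 141, 107, 224]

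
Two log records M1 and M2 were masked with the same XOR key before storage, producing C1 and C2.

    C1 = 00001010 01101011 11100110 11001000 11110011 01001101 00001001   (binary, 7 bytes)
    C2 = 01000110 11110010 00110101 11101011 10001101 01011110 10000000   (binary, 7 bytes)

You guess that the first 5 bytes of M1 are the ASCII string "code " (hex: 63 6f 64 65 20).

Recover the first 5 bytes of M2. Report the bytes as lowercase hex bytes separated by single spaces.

First, C1 ⊕ C2 = (M1 ⊕ K) ⊕ (M2 ⊕ K) = M1 ⊕ M2, so the key drops out. Then M2 = (M1 ⊕ M2) ⊕ M1 over the first 5 bytes.
byte 0: (0a xor 46) xor 63 = 4c xor 63 = 2f
byte 1: (6b xor f2) xor 6f = 99 xor 6f = f6
byte 2: (e6 xor 35) xor 64 = d3 xor 64 = b7
byte 3: (c8 xor eb) xor 65 = 23 xor 65 = 46
byte 4: (f3 xor 8d) xor 20 = 7e xor 20 = 5e

2f f6 b7 46 5e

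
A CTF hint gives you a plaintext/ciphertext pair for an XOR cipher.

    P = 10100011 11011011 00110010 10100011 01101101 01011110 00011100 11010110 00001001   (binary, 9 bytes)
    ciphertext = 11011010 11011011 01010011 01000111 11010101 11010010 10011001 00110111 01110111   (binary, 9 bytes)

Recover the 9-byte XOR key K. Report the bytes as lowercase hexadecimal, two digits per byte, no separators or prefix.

790061e4b88c85e17e

Since ciphertext = P ⊕ K, XORing both sides with P gives K = P ⊕ ciphertext.
10100011 ^ 11011010 = 01111001
11011011 ^ 11011011 = 00000000
00110010 ^ 01010011 = 01100001
10100011 ^ 01000111 = 11100100
01101101 ^ 11010101 = 10111000
01011110 ^ 11010010 = 10001100
00011100 ^ 10011001 = 10000101
11010110 ^ 00110111 = 11100001
00001001 ^ 01110111 = 01111110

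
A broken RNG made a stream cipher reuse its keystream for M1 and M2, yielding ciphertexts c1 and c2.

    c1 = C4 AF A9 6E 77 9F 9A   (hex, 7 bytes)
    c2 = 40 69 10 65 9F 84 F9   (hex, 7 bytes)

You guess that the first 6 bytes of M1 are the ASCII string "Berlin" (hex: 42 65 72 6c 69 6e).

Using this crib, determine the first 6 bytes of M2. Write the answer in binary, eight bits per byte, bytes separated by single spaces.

First, c1 ⊕ c2 = (M1 ⊕ K) ⊕ (M2 ⊕ K) = M1 ⊕ M2, so the key drops out. Then M2 = (M1 ⊕ M2) ⊕ M1 over the first 6 bytes.
byte 0: (c4 ^ 40) ^ 42 = 84 ^ 42 = c6
byte 1: (af ^ 69) ^ 65 = c6 ^ 65 = a3
byte 2: (a9 ^ 10) ^ 72 = b9 ^ 72 = cb
byte 3: (6e ^ 65) ^ 6c = 0b ^ 6c = 67
byte 4: (77 ^ 9f) ^ 69 = e8 ^ 69 = 81
byte 5: (9f ^ 84) ^ 6e = 1b ^ 6e = 75

11000110 10100011 11001011 01100111 10000001 01110101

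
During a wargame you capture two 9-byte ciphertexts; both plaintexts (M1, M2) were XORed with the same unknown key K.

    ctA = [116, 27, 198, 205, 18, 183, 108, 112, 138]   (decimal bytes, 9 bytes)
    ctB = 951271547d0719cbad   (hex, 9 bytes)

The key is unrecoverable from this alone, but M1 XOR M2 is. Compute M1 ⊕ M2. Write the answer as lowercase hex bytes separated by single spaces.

ctA ⊕ ctB = (M1 ⊕ K) ⊕ (M2 ⊕ K) = M1 ⊕ M2 — the shared key cancels under XOR.
116 ⊕ 149 = 225
 27 ⊕  18 =   9
198 ⊕ 113 = 183
205 ⊕  84 = 153
 18 ⊕ 125 = 111
183 ⊕   7 = 176
108 ⊕  25 = 117
112 ⊕ 203 = 187
138 ⊕ 173 =  39

e1 09 b7 99 6f b0 75 bb 27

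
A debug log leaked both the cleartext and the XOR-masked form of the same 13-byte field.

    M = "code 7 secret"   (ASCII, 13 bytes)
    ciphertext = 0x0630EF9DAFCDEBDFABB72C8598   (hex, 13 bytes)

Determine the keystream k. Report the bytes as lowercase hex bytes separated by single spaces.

Since ciphertext = M ⊕ k, XORing both sides with M gives k = M ⊕ ciphertext.
63 ⊕ 06 = 65
6f ⊕ 30 = 5f
64 ⊕ ef = 8b
65 ⊕ 9d = f8
20 ⊕ af = 8f
37 ⊕ cd = fa
20 ⊕ eb = cb
73 ⊕ df = ac
65 ⊕ ab = ce
63 ⊕ b7 = d4
72 ⊕ 2c = 5e
65 ⊕ 85 = e0
74 ⊕ 98 = ec

65 5f 8b f8 8f fa cb ac ce d4 5e e0 ec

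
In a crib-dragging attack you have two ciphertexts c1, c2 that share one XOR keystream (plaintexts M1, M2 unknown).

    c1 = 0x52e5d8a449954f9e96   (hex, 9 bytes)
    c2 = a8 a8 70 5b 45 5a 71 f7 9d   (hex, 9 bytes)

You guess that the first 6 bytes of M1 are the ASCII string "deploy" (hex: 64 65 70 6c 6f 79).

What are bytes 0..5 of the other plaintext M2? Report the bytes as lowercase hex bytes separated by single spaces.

9e 28 d8 93 63 b6

First, c1 ⊕ c2 = (M1 ⊕ K) ⊕ (M2 ⊕ K) = M1 ⊕ M2, so the key drops out. Then M2 = (M1 ⊕ M2) ⊕ M1 over the first 6 bytes.
byte 0: (52 ^ a8) ^ 64 = fa ^ 64 = 9e
byte 1: (e5 ^ a8) ^ 65 = 4d ^ 65 = 28
byte 2: (d8 ^ 70) ^ 70 = a8 ^ 70 = d8
byte 3: (a4 ^ 5b) ^ 6c = ff ^ 6c = 93
byte 4: (49 ^ 45) ^ 6f = 0c ^ 6f = 63
byte 5: (95 ^ 5a) ^ 79 = cf ^ 79 = b6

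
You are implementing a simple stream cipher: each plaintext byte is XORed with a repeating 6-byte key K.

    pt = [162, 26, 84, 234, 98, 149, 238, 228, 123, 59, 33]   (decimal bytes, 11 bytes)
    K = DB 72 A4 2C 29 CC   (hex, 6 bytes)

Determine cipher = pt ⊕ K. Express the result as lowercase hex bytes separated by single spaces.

79 68 f0 c6 4b 59 35 96 df 17 08

The 6-byte key repeats, so the effective keystream is db 72 a4 2c 29 cc db 72 a4 2c 29.
byte 0: a2 ⊕ db = 79
byte 1: 1a ⊕ 72 = 68
byte 2: 54 ⊕ a4 = f0
byte 3: ea ⊕ 2c = c6
byte 4: 62 ⊕ 29 = 4b
byte 5: 95 ⊕ cc = 59
byte 6: ee ⊕ db = 35
byte 7: e4 ⊕ 72 = 96
byte 8: 7b ⊕ a4 = df
byte 9: 3b ⊕ 2c = 17
byte 10: 21 ⊕ 29 = 08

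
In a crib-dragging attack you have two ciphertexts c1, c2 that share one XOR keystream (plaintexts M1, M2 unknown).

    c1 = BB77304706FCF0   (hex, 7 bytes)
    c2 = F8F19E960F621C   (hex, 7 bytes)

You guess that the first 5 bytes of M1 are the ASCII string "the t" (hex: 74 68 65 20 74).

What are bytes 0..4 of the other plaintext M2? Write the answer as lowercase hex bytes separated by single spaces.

37 ee cb f1 7d

First, c1 ⊕ c2 = (M1 ⊕ K) ⊕ (M2 ⊕ K) = M1 ⊕ M2, so the key drops out. Then M2 = (M1 ⊕ M2) ⊕ M1 over the first 5 bytes.
byte 0: (bb XOR f8) XOR 74 = 43 XOR 74 = 37
byte 1: (77 XOR f1) XOR 68 = 86 XOR 68 = ee
byte 2: (30 XOR 9e) XOR 65 = ae XOR 65 = cb
byte 3: (47 XOR 96) XOR 20 = d1 XOR 20 = f1
byte 4: (06 XOR 0f) XOR 74 = 09 XOR 74 = 7d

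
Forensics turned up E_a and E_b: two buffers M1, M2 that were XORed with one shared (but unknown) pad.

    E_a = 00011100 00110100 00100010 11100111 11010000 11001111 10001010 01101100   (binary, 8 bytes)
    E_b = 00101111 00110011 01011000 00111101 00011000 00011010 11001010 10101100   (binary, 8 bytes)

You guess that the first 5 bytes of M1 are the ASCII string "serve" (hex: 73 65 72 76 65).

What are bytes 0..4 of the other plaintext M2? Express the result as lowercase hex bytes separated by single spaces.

First, E_a ⊕ E_b = (M1 ⊕ K) ⊕ (M2 ⊕ K) = M1 ⊕ M2, so the key drops out. Then M2 = (M1 ⊕ M2) ⊕ M1 over the first 5 bytes.
byte 0: (1c ^ 2f) ^ 73 = 33 ^ 73 = 40
byte 1: (34 ^ 33) ^ 65 = 07 ^ 65 = 62
byte 2: (22 ^ 58) ^ 72 = 7a ^ 72 = 08
byte 3: (e7 ^ 3d) ^ 76 = da ^ 76 = ac
byte 4: (d0 ^ 18) ^ 65 = c8 ^ 65 = ad

40 62 08 ac ad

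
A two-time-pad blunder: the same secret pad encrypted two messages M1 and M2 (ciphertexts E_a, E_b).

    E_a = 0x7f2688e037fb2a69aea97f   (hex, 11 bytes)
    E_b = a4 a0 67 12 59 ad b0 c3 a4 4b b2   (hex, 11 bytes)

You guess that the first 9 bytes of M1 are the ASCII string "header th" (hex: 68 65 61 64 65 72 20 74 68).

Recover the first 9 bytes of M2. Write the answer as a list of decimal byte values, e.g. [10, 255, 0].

First, E_a ⊕ E_b = (M1 ⊕ K) ⊕ (M2 ⊕ K) = M1 ⊕ M2, so the key drops out. Then M2 = (M1 ⊕ M2) ⊕ M1 over the first 9 bytes.
byte 0: (7f ⊕ a4) ⊕ 68 = db ⊕ 68 = b3
byte 1: (26 ⊕ a0) ⊕ 65 = 86 ⊕ 65 = e3
byte 2: (88 ⊕ 67) ⊕ 61 = ef ⊕ 61 = 8e
byte 3: (e0 ⊕ 12) ⊕ 64 = f2 ⊕ 64 = 96
byte 4: (37 ⊕ 59) ⊕ 65 = 6e ⊕ 65 = 0b
byte 5: (fb ⊕ ad) ⊕ 72 = 56 ⊕ 72 = 24
byte 6: (2a ⊕ b0) ⊕ 20 = 9a ⊕ 20 = ba
byte 7: (69 ⊕ c3) ⊕ 74 = aa ⊕ 74 = de
byte 8: (ae ⊕ a4) ⊕ 68 = 0a ⊕ 68 = 62

[179, 227, 142, 150, 11, 36, 186, 222, 98]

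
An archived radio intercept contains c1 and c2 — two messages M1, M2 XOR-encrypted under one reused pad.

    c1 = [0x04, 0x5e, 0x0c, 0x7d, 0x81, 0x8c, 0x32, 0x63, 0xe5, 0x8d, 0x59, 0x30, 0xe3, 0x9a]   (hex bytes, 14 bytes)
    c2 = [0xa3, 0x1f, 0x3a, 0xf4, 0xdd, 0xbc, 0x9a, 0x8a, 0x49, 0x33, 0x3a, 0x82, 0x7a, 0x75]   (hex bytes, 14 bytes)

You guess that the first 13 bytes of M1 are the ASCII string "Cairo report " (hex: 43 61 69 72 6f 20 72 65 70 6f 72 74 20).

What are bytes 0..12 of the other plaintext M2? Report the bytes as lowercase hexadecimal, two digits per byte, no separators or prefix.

e4205ffb3310da8cdcd111c6b9

First, c1 ⊕ c2 = (M1 ⊕ K) ⊕ (M2 ⊕ K) = M1 ⊕ M2, so the key drops out. Then M2 = (M1 ⊕ M2) ⊕ M1 over the first 13 bytes.
byte 0: (04 xor a3) xor 43 = a7 xor 43 = e4
byte 1: (5e xor 1f) xor 61 = 41 xor 61 = 20
byte 2: (0c xor 3a) xor 69 = 36 xor 69 = 5f
byte 3: (7d xor f4) xor 72 = 89 xor 72 = fb
byte 4: (81 xor dd) xor 6f = 5c xor 6f = 33
byte 5: (8c xor bc) xor 20 = 30 xor 20 = 10
byte 6: (32 xor 9a) xor 72 = a8 xor 72 = da
byte 7: (63 xor 8a) xor 65 = e9 xor 65 = 8c
byte 8: (e5 xor 49) xor 70 = ac xor 70 = dc
byte 9: (8d xor 33) xor 6f = be xor 6f = d1
byte 10: (59 xor 3a) xor 72 = 63 xor 72 = 11
byte 11: (30 xor 82) xor 74 = b2 xor 74 = c6
byte 12: (e3 xor 7a) xor 20 = 99 xor 20 = b9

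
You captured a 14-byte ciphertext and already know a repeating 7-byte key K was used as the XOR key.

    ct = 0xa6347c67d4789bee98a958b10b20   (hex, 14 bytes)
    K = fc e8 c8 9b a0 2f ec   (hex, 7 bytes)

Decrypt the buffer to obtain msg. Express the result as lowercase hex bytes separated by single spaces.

5a dc b4 fc 74 57 77 12 70 61 c3 11 24 cc

The 7-byte key repeats, so the effective keystream is fc e8 c8 9b a0 2f ec fc e8 c8 9b a0 2f ec.
byte 0: 166 ^ 252 =  90
byte 1:  52 ^ 232 = 220
byte 2: 124 ^ 200 = 180
byte 3: 103 ^ 155 = 252
byte 4: 212 ^ 160 = 116
byte 5: 120 ^  47 =  87
byte 6: 155 ^ 236 = 119
byte 7: 238 ^ 252 =  18
byte 8: 152 ^ 232 = 112
byte 9: 169 ^ 200 =  97
byte 10:  88 ^ 155 = 195
byte 11: 177 ^ 160 =  17
byte 12:  11 ^  47 =  36
byte 13:  32 ^ 236 = 204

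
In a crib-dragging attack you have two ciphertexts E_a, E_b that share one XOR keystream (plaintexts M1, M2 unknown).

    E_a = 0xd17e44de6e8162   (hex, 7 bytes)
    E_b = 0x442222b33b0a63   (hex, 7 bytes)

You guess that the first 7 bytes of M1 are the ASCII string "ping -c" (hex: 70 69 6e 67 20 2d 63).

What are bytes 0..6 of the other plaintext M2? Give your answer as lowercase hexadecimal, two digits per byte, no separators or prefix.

First, E_a ⊕ E_b = (M1 ⊕ K) ⊕ (M2 ⊕ K) = M1 ⊕ M2, so the key drops out. Then M2 = (M1 ⊕ M2) ⊕ M1 over the first 7 bytes.
byte 0: (d1 ^ 44) ^ 70 = 95 ^ 70 = e5
byte 1: (7e ^ 22) ^ 69 = 5c ^ 69 = 35
byte 2: (44 ^ 22) ^ 6e = 66 ^ 6e = 08
byte 3: (de ^ b3) ^ 67 = 6d ^ 67 = 0a
byte 4: (6e ^ 3b) ^ 20 = 55 ^ 20 = 75
byte 5: (81 ^ 0a) ^ 2d = 8b ^ 2d = a6
byte 6: (62 ^ 63) ^ 63 = 01 ^ 63 = 62

e535080a75a662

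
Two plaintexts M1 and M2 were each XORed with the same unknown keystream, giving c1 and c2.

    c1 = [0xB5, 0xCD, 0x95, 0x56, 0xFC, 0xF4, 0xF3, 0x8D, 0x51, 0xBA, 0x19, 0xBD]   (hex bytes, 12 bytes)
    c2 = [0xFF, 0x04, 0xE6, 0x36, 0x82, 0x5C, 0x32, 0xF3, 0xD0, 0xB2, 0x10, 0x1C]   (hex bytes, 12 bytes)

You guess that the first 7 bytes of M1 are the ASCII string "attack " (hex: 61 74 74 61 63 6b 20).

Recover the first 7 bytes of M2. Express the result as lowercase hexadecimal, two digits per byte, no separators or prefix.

2bbd07011dc3e1

First, c1 ⊕ c2 = (M1 ⊕ K) ⊕ (M2 ⊕ K) = M1 ⊕ M2, so the key drops out. Then M2 = (M1 ⊕ M2) ⊕ M1 over the first 7 bytes.
byte 0: (b5 ^ ff) ^ 61 = 4a ^ 61 = 2b
byte 1: (cd ^ 04) ^ 74 = c9 ^ 74 = bd
byte 2: (95 ^ e6) ^ 74 = 73 ^ 74 = 07
byte 3: (56 ^ 36) ^ 61 = 60 ^ 61 = 01
byte 4: (fc ^ 82) ^ 63 = 7e ^ 63 = 1d
byte 5: (f4 ^ 5c) ^ 6b = a8 ^ 6b = c3
byte 6: (f3 ^ 32) ^ 20 = c1 ^ 20 = e1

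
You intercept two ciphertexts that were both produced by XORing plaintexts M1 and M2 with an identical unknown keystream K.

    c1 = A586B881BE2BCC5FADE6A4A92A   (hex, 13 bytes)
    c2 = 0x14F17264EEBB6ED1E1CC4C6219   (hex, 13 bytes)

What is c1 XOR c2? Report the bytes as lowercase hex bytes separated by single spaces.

b1 77 ca e5 50 90 a2 8e 4c 2a e8 cb 33

c1 ⊕ c2 = (M1 ⊕ K) ⊕ (M2 ⊕ K) = M1 ⊕ M2 — the shared key cancels under XOR.
a5 ^ 14 = b1
86 ^ f1 = 77
b8 ^ 72 = ca
81 ^ 64 = e5
be ^ ee = 50
2b ^ bb = 90
cc ^ 6e = a2
5f ^ d1 = 8e
ad ^ e1 = 4c
e6 ^ cc = 2a
a4 ^ 4c = e8
a9 ^ 62 = cb
2a ^ 19 = 33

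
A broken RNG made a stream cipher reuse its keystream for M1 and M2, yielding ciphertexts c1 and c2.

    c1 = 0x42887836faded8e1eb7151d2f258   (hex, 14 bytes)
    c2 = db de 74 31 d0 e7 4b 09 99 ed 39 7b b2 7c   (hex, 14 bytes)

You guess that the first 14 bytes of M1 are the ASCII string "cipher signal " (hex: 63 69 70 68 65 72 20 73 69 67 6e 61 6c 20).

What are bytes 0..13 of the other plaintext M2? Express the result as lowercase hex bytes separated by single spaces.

fa 3f 7c 6f 4f 4b b3 9b 1b fb 06 c8 2c 04

First, c1 ⊕ c2 = (M1 ⊕ K) ⊕ (M2 ⊕ K) = M1 ⊕ M2, so the key drops out. Then M2 = (M1 ⊕ M2) ⊕ M1 over the first 14 bytes.
byte 0: (42 ⊕ db) ⊕ 63 = 99 ⊕ 63 = fa
byte 1: (88 ⊕ de) ⊕ 69 = 56 ⊕ 69 = 3f
byte 2: (78 ⊕ 74) ⊕ 70 = 0c ⊕ 70 = 7c
byte 3: (36 ⊕ 31) ⊕ 68 = 07 ⊕ 68 = 6f
byte 4: (fa ⊕ d0) ⊕ 65 = 2a ⊕ 65 = 4f
byte 5: (de ⊕ e7) ⊕ 72 = 39 ⊕ 72 = 4b
byte 6: (d8 ⊕ 4b) ⊕ 20 = 93 ⊕ 20 = b3
byte 7: (e1 ⊕ 09) ⊕ 73 = e8 ⊕ 73 = 9b
byte 8: (eb ⊕ 99) ⊕ 69 = 72 ⊕ 69 = 1b
byte 9: (71 ⊕ ed) ⊕ 67 = 9c ⊕ 67 = fb
byte 10: (51 ⊕ 39) ⊕ 6e = 68 ⊕ 6e = 06
byte 11: (d2 ⊕ 7b) ⊕ 61 = a9 ⊕ 61 = c8
byte 12: (f2 ⊕ b2) ⊕ 6c = 40 ⊕ 6c = 2c
byte 13: (58 ⊕ 7c) ⊕ 20 = 24 ⊕ 20 = 04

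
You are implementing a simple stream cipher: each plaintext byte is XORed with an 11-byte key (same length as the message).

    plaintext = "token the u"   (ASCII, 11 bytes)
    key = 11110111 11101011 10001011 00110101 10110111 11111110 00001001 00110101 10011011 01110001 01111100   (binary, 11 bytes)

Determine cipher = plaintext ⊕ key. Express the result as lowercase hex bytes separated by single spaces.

byte 0: 116 xor 247 = 131
byte 1: 111 xor 235 = 132
byte 2: 107 xor 139 = 224
byte 3: 101 xor  53 =  80
byte 4: 110 xor 183 = 217
byte 5:  32 xor 254 = 222
byte 6: 116 xor   9 = 125
byte 7: 104 xor  53 =  93
byte 8: 101 xor 155 = 254
byte 9:  32 xor 113 =  81
byte 10: 117 xor 124 =   9

83 84 e0 50 d9 de 7d 5d fe 51 09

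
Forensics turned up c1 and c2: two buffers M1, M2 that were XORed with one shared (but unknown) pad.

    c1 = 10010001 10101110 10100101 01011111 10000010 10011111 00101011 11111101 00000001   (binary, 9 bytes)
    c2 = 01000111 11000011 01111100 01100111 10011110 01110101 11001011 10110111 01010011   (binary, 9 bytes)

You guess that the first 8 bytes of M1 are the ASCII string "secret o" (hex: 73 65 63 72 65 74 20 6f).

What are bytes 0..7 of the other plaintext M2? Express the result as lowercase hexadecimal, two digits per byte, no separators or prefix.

First, c1 ⊕ c2 = (M1 ⊕ K) ⊕ (M2 ⊕ K) = M1 ⊕ M2, so the key drops out. Then M2 = (M1 ⊕ M2) ⊕ M1 over the first 8 bytes.
byte 0: (91 XOR 47) XOR 73 = d6 XOR 73 = a5
byte 1: (ae XOR c3) XOR 65 = 6d XOR 65 = 08
byte 2: (a5 XOR 7c) XOR 63 = d9 XOR 63 = ba
byte 3: (5f XOR 67) XOR 72 = 38 XOR 72 = 4a
byte 4: (82 XOR 9e) XOR 65 = 1c XOR 65 = 79
byte 5: (9f XOR 75) XOR 74 = ea XOR 74 = 9e
byte 6: (2b XOR cb) XOR 20 = e0 XOR 20 = c0
byte 7: (fd XOR b7) XOR 6f = 4a XOR 6f = 25

a508ba4a799ec025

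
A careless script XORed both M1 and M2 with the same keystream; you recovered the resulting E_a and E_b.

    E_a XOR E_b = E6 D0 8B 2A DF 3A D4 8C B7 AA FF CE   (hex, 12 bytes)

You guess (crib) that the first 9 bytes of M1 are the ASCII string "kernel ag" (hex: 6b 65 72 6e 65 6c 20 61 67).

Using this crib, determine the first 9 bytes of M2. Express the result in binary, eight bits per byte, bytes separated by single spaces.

Since E_a ⊕ E_b = M1 ⊕ M2, XORing with the guessed M1 bytes yields the corresponding M2 bytes: M2 = (E_a ⊕ E_b) ⊕ M1.
e6 ^ 6b = 8d
d0 ^ 65 = b5
8b ^ 72 = f9
2a ^ 6e = 44
df ^ 65 = ba
3a ^ 6c = 56
d4 ^ 20 = f4
8c ^ 61 = ed
b7 ^ 67 = d0

10001101 10110101 11111001 01000100 10111010 01010110 11110100 11101101 11010000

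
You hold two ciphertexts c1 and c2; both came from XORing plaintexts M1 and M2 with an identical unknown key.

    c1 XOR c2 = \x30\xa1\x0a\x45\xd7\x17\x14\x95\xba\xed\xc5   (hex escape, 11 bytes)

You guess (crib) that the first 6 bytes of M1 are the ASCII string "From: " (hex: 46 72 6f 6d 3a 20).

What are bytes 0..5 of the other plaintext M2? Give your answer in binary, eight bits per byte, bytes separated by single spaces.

Since c1 ⊕ c2 = M1 ⊕ M2, XORing with the guessed M1 bytes yields the corresponding M2 bytes: M2 = (c1 ⊕ c2) ⊕ M1.
byte 0:  48 ⊕  70 = 118
byte 1: 161 ⊕ 114 = 211
byte 2:  10 ⊕ 111 = 101
byte 3:  69 ⊕ 109 =  40
byte 4: 215 ⊕  58 = 237
byte 5:  23 ⊕  32 =  55

01110110 11010011 01100101 00101000 11101101 00110111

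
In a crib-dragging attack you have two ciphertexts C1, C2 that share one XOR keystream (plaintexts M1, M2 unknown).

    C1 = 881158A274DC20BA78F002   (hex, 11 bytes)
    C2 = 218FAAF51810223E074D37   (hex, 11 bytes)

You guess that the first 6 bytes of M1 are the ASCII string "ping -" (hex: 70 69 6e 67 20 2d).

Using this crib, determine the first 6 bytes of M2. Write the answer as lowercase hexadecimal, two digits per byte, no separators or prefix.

d9f79c304ce1

First, C1 ⊕ C2 = (M1 ⊕ K) ⊕ (M2 ⊕ K) = M1 ⊕ M2, so the key drops out. Then M2 = (M1 ⊕ M2) ⊕ M1 over the first 6 bytes.
byte 0: (88 xor 21) xor 70 = a9 xor 70 = d9
byte 1: (11 xor 8f) xor 69 = 9e xor 69 = f7
byte 2: (58 xor aa) xor 6e = f2 xor 6e = 9c
byte 3: (a2 xor f5) xor 67 = 57 xor 67 = 30
byte 4: (74 xor 18) xor 20 = 6c xor 20 = 4c
byte 5: (dc xor 10) xor 2d = cc xor 2d = e1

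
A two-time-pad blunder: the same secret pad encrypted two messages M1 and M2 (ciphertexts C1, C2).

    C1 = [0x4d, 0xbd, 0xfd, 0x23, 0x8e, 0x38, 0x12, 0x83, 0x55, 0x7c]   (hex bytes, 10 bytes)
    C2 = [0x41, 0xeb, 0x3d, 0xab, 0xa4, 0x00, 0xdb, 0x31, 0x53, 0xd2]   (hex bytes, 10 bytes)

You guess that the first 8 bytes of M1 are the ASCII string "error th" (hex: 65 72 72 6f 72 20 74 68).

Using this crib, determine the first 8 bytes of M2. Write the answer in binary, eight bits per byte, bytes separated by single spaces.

First, C1 ⊕ C2 = (M1 ⊕ K) ⊕ (M2 ⊕ K) = M1 ⊕ M2, so the key drops out. Then M2 = (M1 ⊕ M2) ⊕ M1 over the first 8 bytes.
byte 0: (4d xor 41) xor 65 = 0c xor 65 = 69
byte 1: (bd xor eb) xor 72 = 56 xor 72 = 24
byte 2: (fd xor 3d) xor 72 = c0 xor 72 = b2
byte 3: (23 xor ab) xor 6f = 88 xor 6f = e7
byte 4: (8e xor a4) xor 72 = 2a xor 72 = 58
byte 5: (38 xor 00) xor 20 = 38 xor 20 = 18
byte 6: (12 xor db) xor 74 = c9 xor 74 = bd
byte 7: (83 xor 31) xor 68 = b2 xor 68 = da

01101001 00100100 10110010 11100111 01011000 00011000 10111101 11011010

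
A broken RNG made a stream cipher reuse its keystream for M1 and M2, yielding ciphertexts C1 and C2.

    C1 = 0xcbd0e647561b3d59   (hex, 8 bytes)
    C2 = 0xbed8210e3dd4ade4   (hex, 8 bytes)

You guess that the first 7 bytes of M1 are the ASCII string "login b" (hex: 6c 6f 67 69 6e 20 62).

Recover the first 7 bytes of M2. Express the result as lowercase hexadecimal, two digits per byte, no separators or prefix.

First, C1 ⊕ C2 = (M1 ⊕ K) ⊕ (M2 ⊕ K) = M1 ⊕ M2, so the key drops out. Then M2 = (M1 ⊕ M2) ⊕ M1 over the first 7 bytes.
byte 0: (cb ^ be) ^ 6c = 75 ^ 6c = 19
byte 1: (d0 ^ d8) ^ 6f = 08 ^ 6f = 67
byte 2: (e6 ^ 21) ^ 67 = c7 ^ 67 = a0
byte 3: (47 ^ 0e) ^ 69 = 49 ^ 69 = 20
byte 4: (56 ^ 3d) ^ 6e = 6b ^ 6e = 05
byte 5: (1b ^ d4) ^ 20 = cf ^ 20 = ef
byte 6: (3d ^ ad) ^ 62 = 90 ^ 62 = f2

1967a02005eff2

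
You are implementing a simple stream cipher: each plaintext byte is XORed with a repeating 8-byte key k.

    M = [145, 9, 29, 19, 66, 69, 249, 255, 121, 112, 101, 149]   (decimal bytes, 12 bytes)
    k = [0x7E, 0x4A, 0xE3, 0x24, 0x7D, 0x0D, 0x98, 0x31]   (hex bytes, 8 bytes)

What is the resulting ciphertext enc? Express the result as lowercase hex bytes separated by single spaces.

The 8-byte key repeats, so the effective keystream is 7e 4a e3 24 7d 0d 98 31 7e 4a e3 24.
byte 0: 10010001 XOR 01111110 = 11101111
byte 1: 00001001 XOR 01001010 = 01000011
byte 2: 00011101 XOR 11100011 = 11111110
byte 3: 00010011 XOR 00100100 = 00110111
byte 4: 01000010 XOR 01111101 = 00111111
byte 5: 01000101 XOR 00001101 = 01001000
byte 6: 11111001 XOR 10011000 = 01100001
byte 7: 11111111 XOR 00110001 = 11001110
byte 8: 01111001 XOR 01111110 = 00000111
byte 9: 01110000 XOR 01001010 = 00111010
byte 10: 01100101 XOR 11100011 = 10000110
byte 11: 10010101 XOR 00100100 = 10110001

ef 43 fe 37 3f 48 61 ce 07 3a 86 b1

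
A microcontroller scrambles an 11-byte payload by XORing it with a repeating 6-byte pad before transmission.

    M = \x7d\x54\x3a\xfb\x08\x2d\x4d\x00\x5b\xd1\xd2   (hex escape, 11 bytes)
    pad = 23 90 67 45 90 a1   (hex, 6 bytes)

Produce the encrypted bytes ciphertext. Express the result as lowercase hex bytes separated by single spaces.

The 6-byte key repeats, so the effective keystream is 23 90 67 45 90 a1 23 90 67 45 90.
byte 0: 125 XOR  35 =  94
byte 1:  84 XOR 144 = 196
byte 2:  58 XOR 103 =  93
byte 3: 251 XOR  69 = 190
byte 4:   8 XOR 144 = 152
byte 5:  45 XOR 161 = 140
byte 6:  77 XOR  35 = 110
byte 7:   0 XOR 144 = 144
byte 8:  91 XOR 103 =  60
byte 9: 209 XOR  69 = 148
byte 10: 210 XOR 144 =  66

5e c4 5d be 98 8c 6e 90 3c 94 42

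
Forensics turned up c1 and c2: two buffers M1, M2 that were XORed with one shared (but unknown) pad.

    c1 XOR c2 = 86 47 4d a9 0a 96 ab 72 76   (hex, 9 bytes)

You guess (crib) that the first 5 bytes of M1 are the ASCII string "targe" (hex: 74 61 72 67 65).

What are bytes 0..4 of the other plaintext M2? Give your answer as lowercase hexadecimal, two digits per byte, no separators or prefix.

f2263fce6f

Since c1 ⊕ c2 = M1 ⊕ M2, XORing with the guessed M1 bytes yields the corresponding M2 bytes: M2 = (c1 ⊕ c2) ⊕ M1.
byte 0: 86 ⊕ 74 = f2
byte 1: 47 ⊕ 61 = 26
byte 2: 4d ⊕ 72 = 3f
byte 3: a9 ⊕ 67 = ce
byte 4: 0a ⊕ 65 = 6f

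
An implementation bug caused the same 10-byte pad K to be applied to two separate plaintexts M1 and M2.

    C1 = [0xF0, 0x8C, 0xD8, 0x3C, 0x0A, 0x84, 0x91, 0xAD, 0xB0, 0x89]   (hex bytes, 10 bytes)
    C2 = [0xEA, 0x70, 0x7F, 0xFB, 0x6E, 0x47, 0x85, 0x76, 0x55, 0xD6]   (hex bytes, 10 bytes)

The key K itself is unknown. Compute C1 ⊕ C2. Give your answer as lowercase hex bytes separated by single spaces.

1a fc a7 c7 64 c3 14 db e5 5f

C1 ⊕ C2 = (M1 ⊕ K) ⊕ (M2 ⊕ K) = M1 ⊕ M2 — the shared key cancels under XOR.
f0 XOR ea = 1a
8c XOR 70 = fc
d8 XOR 7f = a7
3c XOR fb = c7
0a XOR 6e = 64
84 XOR 47 = c3
91 XOR 85 = 14
ad XOR 76 = db
b0 XOR 55 = e5
89 XOR d6 = 5f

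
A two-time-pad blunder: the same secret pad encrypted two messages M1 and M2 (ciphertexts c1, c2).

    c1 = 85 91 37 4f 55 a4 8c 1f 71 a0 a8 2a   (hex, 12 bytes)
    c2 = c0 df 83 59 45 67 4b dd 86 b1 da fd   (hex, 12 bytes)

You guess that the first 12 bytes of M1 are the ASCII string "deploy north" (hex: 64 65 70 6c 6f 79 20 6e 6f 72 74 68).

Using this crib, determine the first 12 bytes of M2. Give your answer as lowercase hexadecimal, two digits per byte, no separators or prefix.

212bc47a7fbae7ac986306bf

First, c1 ⊕ c2 = (M1 ⊕ K) ⊕ (M2 ⊕ K) = M1 ⊕ M2, so the key drops out. Then M2 = (M1 ⊕ M2) ⊕ M1 over the first 12 bytes.
byte 0: (85 XOR c0) XOR 64 = 45 XOR 64 = 21
byte 1: (91 XOR df) XOR 65 = 4e XOR 65 = 2b
byte 2: (37 XOR 83) XOR 70 = b4 XOR 70 = c4
byte 3: (4f XOR 59) XOR 6c = 16 XOR 6c = 7a
byte 4: (55 XOR 45) XOR 6f = 10 XOR 6f = 7f
byte 5: (a4 XOR 67) XOR 79 = c3 XOR 79 = ba
byte 6: (8c XOR 4b) XOR 20 = c7 XOR 20 = e7
byte 7: (1f XOR dd) XOR 6e = c2 XOR 6e = ac
byte 8: (71 XOR 86) XOR 6f = f7 XOR 6f = 98
byte 9: (a0 XOR b1) XOR 72 = 11 XOR 72 = 63
byte 10: (a8 XOR da) XOR 74 = 72 XOR 74 = 06
byte 11: (2a XOR fd) XOR 68 = d7 XOR 68 = bf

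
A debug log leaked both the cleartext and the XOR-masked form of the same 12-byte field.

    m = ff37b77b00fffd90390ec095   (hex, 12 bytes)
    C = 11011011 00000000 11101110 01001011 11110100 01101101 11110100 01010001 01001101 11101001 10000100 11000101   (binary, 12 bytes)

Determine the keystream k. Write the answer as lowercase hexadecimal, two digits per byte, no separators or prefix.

24375930f49209c174e74450

Since C = m ⊕ k, XORing both sides with m gives k = m ⊕ C.
ff xor db = 24
37 xor 00 = 37
b7 xor ee = 59
7b xor 4b = 30
00 xor f4 = f4
ff xor 6d = 92
fd xor f4 = 09
90 xor 51 = c1
39 xor 4d = 74
0e xor e9 = e7
c0 xor 84 = 44
95 xor c5 = 50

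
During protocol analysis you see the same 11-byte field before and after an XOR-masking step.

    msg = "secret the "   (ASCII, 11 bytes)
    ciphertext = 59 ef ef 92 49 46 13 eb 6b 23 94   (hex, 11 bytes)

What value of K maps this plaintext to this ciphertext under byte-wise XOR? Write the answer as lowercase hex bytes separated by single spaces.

Since ciphertext = msg ⊕ K, XORing both sides with msg gives K = msg ⊕ ciphertext.
byte 0: 01110011 ⊕ 01011001 = 00101010
byte 1: 01100101 ⊕ 11101111 = 10001010
byte 2: 01100011 ⊕ 11101111 = 10001100
byte 3: 01110010 ⊕ 10010010 = 11100000
byte 4: 01100101 ⊕ 01001001 = 00101100
byte 5: 01110100 ⊕ 01000110 = 00110010
byte 6: 00100000 ⊕ 00010011 = 00110011
byte 7: 01110100 ⊕ 11101011 = 10011111
byte 8: 01101000 ⊕ 01101011 = 00000011
byte 9: 01100101 ⊕ 00100011 = 01000110
byte 10: 00100000 ⊕ 10010100 = 10110100

2a 8a 8c e0 2c 32 33 9f 03 46 b4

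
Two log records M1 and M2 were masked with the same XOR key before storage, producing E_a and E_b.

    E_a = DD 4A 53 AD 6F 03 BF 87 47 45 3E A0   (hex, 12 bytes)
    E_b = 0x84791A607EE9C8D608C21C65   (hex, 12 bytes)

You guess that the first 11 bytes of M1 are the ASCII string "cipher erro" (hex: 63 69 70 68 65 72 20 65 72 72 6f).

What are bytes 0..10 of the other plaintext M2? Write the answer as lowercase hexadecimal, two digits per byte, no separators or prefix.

3a5a39a5749857343df54d

First, E_a ⊕ E_b = (M1 ⊕ K) ⊕ (M2 ⊕ K) = M1 ⊕ M2, so the key drops out. Then M2 = (M1 ⊕ M2) ⊕ M1 over the first 11 bytes.
byte 0: (dd xor 84) xor 63 = 59 xor 63 = 3a
byte 1: (4a xor 79) xor 69 = 33 xor 69 = 5a
byte 2: (53 xor 1a) xor 70 = 49 xor 70 = 39
byte 3: (ad xor 60) xor 68 = cd xor 68 = a5
byte 4: (6f xor 7e) xor 65 = 11 xor 65 = 74
byte 5: (03 xor e9) xor 72 = ea xor 72 = 98
byte 6: (bf xor c8) xor 20 = 77 xor 20 = 57
byte 7: (87 xor d6) xor 65 = 51 xor 65 = 34
byte 8: (47 xor 08) xor 72 = 4f xor 72 = 3d
byte 9: (45 xor c2) xor 72 = 87 xor 72 = f5
byte 10: (3e xor 1c) xor 6f = 22 xor 6f = 4d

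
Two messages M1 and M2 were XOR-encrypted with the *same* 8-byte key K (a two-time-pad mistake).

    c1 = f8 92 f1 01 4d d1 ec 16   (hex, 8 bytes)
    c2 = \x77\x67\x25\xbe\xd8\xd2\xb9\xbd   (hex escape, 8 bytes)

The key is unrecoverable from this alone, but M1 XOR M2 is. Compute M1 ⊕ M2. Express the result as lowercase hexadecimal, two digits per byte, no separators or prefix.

8ff5d4bf950355ab

c1 ⊕ c2 = (M1 ⊕ K) ⊕ (M2 ⊕ K) = M1 ⊕ M2 — the shared key cancels under XOR.
byte 0: f8 XOR 77 = 8f
byte 1: 92 XOR 67 = f5
byte 2: f1 XOR 25 = d4
byte 3: 01 XOR be = bf
byte 4: 4d XOR d8 = 95
byte 5: d1 XOR d2 = 03
byte 6: ec XOR b9 = 55
byte 7: 16 XOR bd = ab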